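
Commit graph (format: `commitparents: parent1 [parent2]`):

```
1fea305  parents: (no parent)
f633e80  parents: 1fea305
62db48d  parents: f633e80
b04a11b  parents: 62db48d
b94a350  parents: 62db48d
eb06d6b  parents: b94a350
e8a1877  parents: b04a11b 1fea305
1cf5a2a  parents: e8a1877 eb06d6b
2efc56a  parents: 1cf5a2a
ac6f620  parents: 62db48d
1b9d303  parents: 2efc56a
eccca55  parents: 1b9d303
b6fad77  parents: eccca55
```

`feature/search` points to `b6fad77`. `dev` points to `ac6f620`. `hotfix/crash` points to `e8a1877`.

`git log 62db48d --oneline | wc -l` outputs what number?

3

Walking parent pointers from 62db48d: reachable set = {1fea305, 62db48d, f633e80}.
That is 3 commits.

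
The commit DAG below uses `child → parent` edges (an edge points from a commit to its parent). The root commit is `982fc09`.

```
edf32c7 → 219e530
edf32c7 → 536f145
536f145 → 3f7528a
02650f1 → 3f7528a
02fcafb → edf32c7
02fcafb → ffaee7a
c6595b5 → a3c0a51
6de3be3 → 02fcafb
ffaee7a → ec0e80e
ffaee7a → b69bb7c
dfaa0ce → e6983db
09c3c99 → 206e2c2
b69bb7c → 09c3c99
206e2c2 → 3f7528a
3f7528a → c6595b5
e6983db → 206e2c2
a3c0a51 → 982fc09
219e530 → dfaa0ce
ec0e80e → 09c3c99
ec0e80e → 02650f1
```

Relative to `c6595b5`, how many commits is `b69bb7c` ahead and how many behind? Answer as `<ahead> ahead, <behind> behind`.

4 ahead, 0 behind

Reachable from b69bb7c: {09c3c99, 206e2c2, 3f7528a, 982fc09, a3c0a51, b69bb7c, c6595b5}.
Reachable from c6595b5: {982fc09, a3c0a51, c6595b5}.
Only in b69bb7c's history (ahead): {09c3c99, 206e2c2, 3f7528a, b69bb7c} — 4.
Only in c6595b5's history (behind): {} — 0.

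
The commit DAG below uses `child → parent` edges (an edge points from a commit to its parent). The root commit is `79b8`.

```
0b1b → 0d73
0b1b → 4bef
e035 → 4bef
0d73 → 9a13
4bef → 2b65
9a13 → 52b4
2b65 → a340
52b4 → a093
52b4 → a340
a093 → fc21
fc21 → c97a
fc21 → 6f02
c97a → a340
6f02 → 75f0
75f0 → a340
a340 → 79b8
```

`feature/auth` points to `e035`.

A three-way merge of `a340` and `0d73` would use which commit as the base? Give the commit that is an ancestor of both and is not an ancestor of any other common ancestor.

Ancestors of a340: {79b8, a340}.
Ancestors of 0d73: {0d73, 52b4, 6f02, 75f0, 79b8, 9a13, a093, a340, c97a, fc21}.
Common ancestors: {79b8, a340}.
Among these, a340 is not an ancestor of any other common ancestor — it is the merge base.

a340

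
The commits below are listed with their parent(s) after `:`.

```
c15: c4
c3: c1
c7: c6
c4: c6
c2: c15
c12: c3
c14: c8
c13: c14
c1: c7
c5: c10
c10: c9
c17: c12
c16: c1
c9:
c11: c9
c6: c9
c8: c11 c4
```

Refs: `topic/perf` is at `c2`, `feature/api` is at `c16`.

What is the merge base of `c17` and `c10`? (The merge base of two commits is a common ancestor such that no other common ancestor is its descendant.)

c9

Ancestors of c17: {c1, c12, c17, c3, c6, c7, c9}.
Ancestors of c10: {c10, c9}.
Common ancestors: {c9}.
The only common ancestor is c9, so it is the merge base.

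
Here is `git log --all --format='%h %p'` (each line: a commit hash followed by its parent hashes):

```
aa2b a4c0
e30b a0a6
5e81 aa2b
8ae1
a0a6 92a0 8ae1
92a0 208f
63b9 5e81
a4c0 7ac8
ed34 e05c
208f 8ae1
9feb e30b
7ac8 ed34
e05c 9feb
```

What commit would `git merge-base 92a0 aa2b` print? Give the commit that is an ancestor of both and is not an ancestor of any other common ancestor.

Ancestors of 92a0: {208f, 8ae1, 92a0}.
Ancestors of aa2b: {208f, 7ac8, 8ae1, 92a0, 9feb, a0a6, a4c0, aa2b, e05c, e30b, ed34}.
Common ancestors: {208f, 8ae1, 92a0}.
Among these, 92a0 is not an ancestor of any other common ancestor — it is the merge base.

92a0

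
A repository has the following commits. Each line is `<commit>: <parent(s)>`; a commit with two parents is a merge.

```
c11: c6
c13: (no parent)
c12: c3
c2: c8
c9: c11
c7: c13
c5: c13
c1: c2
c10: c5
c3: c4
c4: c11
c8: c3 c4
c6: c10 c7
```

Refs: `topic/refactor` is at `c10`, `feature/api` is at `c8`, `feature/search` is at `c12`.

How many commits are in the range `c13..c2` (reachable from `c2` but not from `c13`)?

Reachable from c2: {c10, c11, c13, c2, c3, c4, c5, c6, c7, c8}.
Reachable from c13: {c13}.
In c2's history but not c13's: {c10, c11, c2, c3, c4, c5, c6, c7, c8} — 9 commits.

9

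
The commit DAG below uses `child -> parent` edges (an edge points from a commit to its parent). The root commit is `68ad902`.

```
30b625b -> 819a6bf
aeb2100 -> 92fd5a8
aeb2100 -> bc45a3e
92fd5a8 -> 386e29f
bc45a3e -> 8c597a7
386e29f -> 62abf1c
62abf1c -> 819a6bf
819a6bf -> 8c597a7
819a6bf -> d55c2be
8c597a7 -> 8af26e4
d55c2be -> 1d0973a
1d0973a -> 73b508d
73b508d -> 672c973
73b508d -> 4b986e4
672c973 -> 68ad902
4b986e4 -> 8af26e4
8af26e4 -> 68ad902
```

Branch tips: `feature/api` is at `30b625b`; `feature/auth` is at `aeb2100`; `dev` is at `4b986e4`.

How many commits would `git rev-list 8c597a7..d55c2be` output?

5

Reachable from d55c2be: {1d0973a, 4b986e4, 672c973, 68ad902, 73b508d, 8af26e4, d55c2be}.
Reachable from 8c597a7: {68ad902, 8af26e4, 8c597a7}.
In d55c2be's history but not 8c597a7's: {1d0973a, 4b986e4, 672c973, 73b508d, d55c2be} — 5 commits.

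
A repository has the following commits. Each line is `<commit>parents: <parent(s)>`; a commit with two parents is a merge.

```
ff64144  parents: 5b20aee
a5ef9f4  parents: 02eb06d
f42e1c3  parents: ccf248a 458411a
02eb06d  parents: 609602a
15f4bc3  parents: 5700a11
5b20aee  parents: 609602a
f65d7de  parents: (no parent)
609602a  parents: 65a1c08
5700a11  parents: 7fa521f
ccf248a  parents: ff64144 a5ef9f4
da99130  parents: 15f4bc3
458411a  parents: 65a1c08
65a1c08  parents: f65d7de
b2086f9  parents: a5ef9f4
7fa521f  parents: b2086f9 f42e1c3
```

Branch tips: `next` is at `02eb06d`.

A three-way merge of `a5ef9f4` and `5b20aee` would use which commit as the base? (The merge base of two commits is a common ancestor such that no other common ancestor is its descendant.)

Ancestors of a5ef9f4: {02eb06d, 609602a, 65a1c08, a5ef9f4, f65d7de}.
Ancestors of 5b20aee: {5b20aee, 609602a, 65a1c08, f65d7de}.
Common ancestors: {609602a, 65a1c08, f65d7de}.
Among these, 609602a is not an ancestor of any other common ancestor — it is the merge base.

609602a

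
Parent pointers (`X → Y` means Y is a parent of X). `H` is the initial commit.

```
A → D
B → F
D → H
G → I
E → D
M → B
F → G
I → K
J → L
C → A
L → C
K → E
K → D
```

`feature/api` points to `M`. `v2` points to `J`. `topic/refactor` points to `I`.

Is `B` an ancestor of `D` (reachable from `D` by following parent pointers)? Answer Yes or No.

Ancestors of D: {D, H}.
B is not in that set, so it is not an ancestor of D.

No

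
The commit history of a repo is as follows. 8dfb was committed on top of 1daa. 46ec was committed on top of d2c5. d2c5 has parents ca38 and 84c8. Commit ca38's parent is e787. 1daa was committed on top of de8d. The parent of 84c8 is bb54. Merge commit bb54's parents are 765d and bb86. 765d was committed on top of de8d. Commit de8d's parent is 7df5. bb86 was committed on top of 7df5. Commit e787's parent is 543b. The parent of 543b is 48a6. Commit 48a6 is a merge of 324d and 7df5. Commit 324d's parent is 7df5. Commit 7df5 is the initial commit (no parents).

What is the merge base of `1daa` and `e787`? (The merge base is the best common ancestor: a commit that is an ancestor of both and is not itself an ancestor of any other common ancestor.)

Ancestors of 1daa: {1daa, 7df5, de8d}.
Ancestors of e787: {324d, 48a6, 543b, 7df5, e787}.
Common ancestors: {7df5}.
The only common ancestor is 7df5, so it is the merge base.

7df5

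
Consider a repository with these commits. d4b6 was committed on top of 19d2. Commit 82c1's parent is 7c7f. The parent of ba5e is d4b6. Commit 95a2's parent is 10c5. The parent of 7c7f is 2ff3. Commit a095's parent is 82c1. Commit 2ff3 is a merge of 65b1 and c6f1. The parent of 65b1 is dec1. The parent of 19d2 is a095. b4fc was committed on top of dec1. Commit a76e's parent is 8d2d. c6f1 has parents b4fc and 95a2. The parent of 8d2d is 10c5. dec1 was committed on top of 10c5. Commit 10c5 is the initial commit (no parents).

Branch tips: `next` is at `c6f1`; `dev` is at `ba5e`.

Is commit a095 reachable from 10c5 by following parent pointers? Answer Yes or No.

Ancestors of 10c5: {10c5}.
a095 is not in that set, so it is not an ancestor of 10c5.

No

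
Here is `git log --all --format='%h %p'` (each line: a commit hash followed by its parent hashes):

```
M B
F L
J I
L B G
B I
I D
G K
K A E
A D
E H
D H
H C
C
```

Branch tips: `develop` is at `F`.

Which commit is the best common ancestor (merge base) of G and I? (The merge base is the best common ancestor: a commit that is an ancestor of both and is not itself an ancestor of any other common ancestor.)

D

Ancestors of G: {A, C, D, E, G, H, K}.
Ancestors of I: {C, D, H, I}.
Common ancestors: {C, D, H}.
Among these, D is not an ancestor of any other common ancestor — it is the merge base.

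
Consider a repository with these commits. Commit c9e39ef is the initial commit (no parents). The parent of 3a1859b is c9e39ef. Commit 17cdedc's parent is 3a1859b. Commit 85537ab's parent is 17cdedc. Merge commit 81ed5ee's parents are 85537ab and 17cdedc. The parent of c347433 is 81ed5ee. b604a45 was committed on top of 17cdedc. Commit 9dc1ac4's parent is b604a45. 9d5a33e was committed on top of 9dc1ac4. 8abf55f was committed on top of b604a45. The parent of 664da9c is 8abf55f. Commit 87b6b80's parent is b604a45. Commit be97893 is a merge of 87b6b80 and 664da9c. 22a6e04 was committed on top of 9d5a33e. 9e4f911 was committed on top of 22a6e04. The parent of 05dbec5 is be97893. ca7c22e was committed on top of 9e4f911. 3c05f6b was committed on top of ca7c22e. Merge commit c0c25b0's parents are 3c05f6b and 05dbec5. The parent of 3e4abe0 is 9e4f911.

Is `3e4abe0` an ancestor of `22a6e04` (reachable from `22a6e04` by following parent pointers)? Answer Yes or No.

No

Ancestors of 22a6e04: {17cdedc, 22a6e04, 3a1859b, 9d5a33e, 9dc1ac4, b604a45, c9e39ef}.
3e4abe0 is not in that set, so it is not an ancestor of 22a6e04.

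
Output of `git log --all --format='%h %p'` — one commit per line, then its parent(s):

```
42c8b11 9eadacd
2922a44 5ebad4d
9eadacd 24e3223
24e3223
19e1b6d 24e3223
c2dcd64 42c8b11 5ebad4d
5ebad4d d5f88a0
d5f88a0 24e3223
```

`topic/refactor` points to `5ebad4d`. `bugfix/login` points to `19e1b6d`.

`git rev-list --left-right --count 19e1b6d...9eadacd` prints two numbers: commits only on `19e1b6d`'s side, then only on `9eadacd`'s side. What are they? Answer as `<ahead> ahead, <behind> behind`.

Reachable from 19e1b6d: {19e1b6d, 24e3223}.
Reachable from 9eadacd: {24e3223, 9eadacd}.
Only in 19e1b6d's history (ahead): {19e1b6d} — 1.
Only in 9eadacd's history (behind): {9eadacd} — 1.

1 ahead, 1 behind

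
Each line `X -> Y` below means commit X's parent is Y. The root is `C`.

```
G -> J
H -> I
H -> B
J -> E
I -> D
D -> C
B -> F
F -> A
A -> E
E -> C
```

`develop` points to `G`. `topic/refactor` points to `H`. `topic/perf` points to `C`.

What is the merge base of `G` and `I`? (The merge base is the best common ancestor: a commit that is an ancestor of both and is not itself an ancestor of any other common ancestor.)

C

Ancestors of G: {C, E, G, J}.
Ancestors of I: {C, D, I}.
Common ancestors: {C}.
The only common ancestor is C, so it is the merge base.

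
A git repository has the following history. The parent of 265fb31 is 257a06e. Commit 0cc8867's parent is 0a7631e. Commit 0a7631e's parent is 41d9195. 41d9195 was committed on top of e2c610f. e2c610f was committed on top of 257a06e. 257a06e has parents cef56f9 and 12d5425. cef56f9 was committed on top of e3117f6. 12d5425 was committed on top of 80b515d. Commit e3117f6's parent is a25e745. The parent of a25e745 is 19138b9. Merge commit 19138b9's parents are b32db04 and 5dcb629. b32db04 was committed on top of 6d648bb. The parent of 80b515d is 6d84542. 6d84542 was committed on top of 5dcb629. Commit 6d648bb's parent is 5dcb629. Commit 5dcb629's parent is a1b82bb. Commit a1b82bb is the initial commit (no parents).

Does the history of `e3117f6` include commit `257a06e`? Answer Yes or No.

No

Ancestors of e3117f6: {19138b9, 5dcb629, 6d648bb, a1b82bb, a25e745, b32db04, e3117f6}.
257a06e is not in that set, so it is not an ancestor of e3117f6.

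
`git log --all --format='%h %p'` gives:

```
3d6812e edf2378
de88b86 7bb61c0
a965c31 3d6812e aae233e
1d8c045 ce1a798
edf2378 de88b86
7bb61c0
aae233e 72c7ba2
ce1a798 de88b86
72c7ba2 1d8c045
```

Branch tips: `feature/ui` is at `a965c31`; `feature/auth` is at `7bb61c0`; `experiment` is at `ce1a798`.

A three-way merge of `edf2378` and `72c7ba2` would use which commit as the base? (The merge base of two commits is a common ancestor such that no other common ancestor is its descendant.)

de88b86

Ancestors of edf2378: {7bb61c0, de88b86, edf2378}.
Ancestors of 72c7ba2: {1d8c045, 72c7ba2, 7bb61c0, ce1a798, de88b86}.
Common ancestors: {7bb61c0, de88b86}.
Among these, de88b86 is not an ancestor of any other common ancestor — it is the merge base.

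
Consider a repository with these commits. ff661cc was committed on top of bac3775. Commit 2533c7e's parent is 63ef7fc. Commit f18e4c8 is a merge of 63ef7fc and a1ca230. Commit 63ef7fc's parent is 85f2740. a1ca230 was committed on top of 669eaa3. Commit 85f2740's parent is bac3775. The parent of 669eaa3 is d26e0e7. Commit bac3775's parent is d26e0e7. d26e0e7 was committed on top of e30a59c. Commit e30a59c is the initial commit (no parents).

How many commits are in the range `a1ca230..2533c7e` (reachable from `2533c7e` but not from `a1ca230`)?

4

Reachable from 2533c7e: {2533c7e, 63ef7fc, 85f2740, bac3775, d26e0e7, e30a59c}.
Reachable from a1ca230: {669eaa3, a1ca230, d26e0e7, e30a59c}.
In 2533c7e's history but not a1ca230's: {2533c7e, 63ef7fc, 85f2740, bac3775} — 4 commits.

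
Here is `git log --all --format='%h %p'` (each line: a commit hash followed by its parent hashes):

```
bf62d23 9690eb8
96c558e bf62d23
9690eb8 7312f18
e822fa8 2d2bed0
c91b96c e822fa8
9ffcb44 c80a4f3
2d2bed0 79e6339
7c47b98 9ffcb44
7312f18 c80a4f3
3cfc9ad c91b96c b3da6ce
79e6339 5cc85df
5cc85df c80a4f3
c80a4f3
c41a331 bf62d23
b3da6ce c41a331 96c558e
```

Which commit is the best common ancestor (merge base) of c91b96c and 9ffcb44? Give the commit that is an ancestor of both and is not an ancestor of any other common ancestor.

c80a4f3

Ancestors of c91b96c: {2d2bed0, 5cc85df, 79e6339, c80a4f3, c91b96c, e822fa8}.
Ancestors of 9ffcb44: {9ffcb44, c80a4f3}.
Common ancestors: {c80a4f3}.
The only common ancestor is c80a4f3, so it is the merge base.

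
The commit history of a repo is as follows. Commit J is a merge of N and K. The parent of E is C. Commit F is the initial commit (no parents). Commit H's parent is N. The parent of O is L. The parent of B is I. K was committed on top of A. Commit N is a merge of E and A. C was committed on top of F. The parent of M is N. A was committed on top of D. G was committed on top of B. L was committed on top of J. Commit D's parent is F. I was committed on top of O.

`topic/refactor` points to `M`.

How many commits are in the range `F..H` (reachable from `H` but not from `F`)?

Reachable from H: {A, C, D, E, F, H, N}.
Reachable from F: {F}.
In H's history but not F's: {A, C, D, E, H, N} — 6 commits.

6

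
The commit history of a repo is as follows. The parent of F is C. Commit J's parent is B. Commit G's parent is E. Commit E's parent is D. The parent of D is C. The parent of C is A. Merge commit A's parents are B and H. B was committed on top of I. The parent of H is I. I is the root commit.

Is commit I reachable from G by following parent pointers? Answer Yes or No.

Yes

Ancestors of G (commits reachable by following parents): {A, B, C, D, E, G, H, I}.
I is in that set, so it is an ancestor of G.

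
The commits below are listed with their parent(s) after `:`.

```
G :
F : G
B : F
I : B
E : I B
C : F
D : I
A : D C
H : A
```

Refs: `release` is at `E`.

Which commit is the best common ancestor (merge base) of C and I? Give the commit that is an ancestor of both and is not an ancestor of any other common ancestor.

F

Ancestors of C: {C, F, G}.
Ancestors of I: {B, F, G, I}.
Common ancestors: {F, G}.
Among these, F is not an ancestor of any other common ancestor — it is the merge base.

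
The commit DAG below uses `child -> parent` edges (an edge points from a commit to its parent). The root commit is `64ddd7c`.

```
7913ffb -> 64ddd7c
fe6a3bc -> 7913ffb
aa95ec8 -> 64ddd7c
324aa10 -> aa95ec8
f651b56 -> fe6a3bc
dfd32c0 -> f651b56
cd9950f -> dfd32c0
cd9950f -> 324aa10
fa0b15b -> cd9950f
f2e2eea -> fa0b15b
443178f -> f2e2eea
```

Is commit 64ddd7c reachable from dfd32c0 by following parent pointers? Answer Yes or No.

Yes

Ancestors of dfd32c0 (commits reachable by following parents): {64ddd7c, 7913ffb, dfd32c0, f651b56, fe6a3bc}.
64ddd7c is in that set, so it is an ancestor of dfd32c0.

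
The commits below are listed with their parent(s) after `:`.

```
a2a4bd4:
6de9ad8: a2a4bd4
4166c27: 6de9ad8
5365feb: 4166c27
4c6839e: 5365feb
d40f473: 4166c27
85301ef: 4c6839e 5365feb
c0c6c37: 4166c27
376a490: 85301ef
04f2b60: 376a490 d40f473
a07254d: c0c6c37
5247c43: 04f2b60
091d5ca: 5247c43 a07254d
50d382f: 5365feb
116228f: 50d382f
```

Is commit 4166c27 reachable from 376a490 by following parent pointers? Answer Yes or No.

Yes

Ancestors of 376a490 (commits reachable by following parents): {376a490, 4166c27, 4c6839e, 5365feb, 6de9ad8, 85301ef, a2a4bd4}.
4166c27 is in that set, so it is an ancestor of 376a490.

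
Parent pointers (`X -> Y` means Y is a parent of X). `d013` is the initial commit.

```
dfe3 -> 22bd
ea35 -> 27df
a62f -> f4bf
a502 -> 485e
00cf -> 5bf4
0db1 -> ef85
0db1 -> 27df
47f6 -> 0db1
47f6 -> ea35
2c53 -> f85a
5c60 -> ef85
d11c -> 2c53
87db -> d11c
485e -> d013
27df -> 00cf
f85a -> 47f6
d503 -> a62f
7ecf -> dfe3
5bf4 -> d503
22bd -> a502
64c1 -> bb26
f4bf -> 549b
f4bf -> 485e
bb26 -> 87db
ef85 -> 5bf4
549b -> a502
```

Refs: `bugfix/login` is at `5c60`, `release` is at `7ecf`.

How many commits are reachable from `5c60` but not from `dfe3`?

7

Reachable from 5c60: {485e, 549b, 5bf4, 5c60, a502, a62f, d013, d503, ef85, f4bf}.
Reachable from dfe3: {22bd, 485e, a502, d013, dfe3}.
In 5c60's history but not dfe3's: {549b, 5bf4, 5c60, a62f, d503, ef85, f4bf} — 7 commits.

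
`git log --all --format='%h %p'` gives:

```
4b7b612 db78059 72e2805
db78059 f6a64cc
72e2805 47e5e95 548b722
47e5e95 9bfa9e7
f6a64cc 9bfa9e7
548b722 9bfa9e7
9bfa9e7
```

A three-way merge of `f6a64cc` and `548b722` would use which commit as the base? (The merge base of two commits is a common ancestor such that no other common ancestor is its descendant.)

9bfa9e7

Ancestors of f6a64cc: {9bfa9e7, f6a64cc}.
Ancestors of 548b722: {548b722, 9bfa9e7}.
Common ancestors: {9bfa9e7}.
The only common ancestor is 9bfa9e7, so it is the merge base.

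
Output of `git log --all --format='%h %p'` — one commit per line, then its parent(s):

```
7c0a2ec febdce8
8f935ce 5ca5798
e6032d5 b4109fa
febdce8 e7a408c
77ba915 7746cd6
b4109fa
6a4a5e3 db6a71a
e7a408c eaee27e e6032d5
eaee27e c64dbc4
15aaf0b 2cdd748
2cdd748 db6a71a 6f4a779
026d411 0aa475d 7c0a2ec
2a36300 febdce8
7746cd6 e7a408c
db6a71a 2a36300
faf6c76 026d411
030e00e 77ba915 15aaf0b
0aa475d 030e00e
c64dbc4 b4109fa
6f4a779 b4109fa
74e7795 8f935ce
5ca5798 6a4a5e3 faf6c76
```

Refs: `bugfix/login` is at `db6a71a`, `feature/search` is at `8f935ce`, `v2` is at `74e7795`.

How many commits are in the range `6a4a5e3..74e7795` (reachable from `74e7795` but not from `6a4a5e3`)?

13

Reachable from 74e7795: {026d411, 030e00e, 0aa475d, 15aaf0b, 2a36300, 2cdd748, 5ca5798, 6a4a5e3, 6f4a779, 74e7795, 7746cd6, 77ba915, 7c0a2ec, 8f935ce, b4109fa, c64dbc4, db6a71a, e6032d5, e7a408c, eaee27e, faf6c76, febdce8}.
Reachable from 6a4a5e3: {2a36300, 6a4a5e3, b4109fa, c64dbc4, db6a71a, e6032d5, e7a408c, eaee27e, febdce8}.
In 74e7795's history but not 6a4a5e3's: {026d411, 030e00e, 0aa475d, 15aaf0b, 2cdd748, 5ca5798, 6f4a779, 74e7795, 7746cd6, 77ba915, 7c0a2ec, 8f935ce, faf6c76} — 13 commits.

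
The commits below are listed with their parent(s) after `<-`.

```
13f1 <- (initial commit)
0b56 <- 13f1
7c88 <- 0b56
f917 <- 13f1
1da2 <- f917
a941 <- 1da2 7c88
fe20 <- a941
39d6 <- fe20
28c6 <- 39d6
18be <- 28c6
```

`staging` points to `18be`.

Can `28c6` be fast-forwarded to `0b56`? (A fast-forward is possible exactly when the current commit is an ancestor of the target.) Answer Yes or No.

A fast-forward from 28c6 to 0b56 is possible iff 28c6 is an ancestor of 0b56.
Ancestors of 0b56: {0b56, 13f1}.
28c6 is not among them, so fast-forward is not possible.

No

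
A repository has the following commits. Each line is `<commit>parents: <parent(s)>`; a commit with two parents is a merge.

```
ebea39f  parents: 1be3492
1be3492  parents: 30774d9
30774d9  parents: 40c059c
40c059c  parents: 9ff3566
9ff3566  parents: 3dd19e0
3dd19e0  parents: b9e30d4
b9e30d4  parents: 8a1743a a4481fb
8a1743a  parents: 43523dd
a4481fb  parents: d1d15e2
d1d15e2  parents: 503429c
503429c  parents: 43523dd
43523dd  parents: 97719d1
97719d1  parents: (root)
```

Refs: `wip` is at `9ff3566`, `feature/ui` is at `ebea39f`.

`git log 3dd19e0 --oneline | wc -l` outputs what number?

Walking parent pointers from 3dd19e0: reachable set = {3dd19e0, 43523dd, 503429c, 8a1743a, 97719d1, a4481fb, b9e30d4, d1d15e2}.
That is 8 commits.

8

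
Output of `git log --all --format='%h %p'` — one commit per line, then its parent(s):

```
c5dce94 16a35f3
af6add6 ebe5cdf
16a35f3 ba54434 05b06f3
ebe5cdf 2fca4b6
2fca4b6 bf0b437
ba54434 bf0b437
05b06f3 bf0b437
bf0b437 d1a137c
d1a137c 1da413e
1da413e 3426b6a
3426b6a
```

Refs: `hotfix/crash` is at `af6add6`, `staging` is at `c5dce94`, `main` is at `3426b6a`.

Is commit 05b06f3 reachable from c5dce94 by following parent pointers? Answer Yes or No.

Ancestors of c5dce94 (commits reachable by following parents): {05b06f3, 16a35f3, 1da413e, 3426b6a, ba54434, bf0b437, c5dce94, d1a137c}.
05b06f3 is in that set, so it is an ancestor of c5dce94.

Yes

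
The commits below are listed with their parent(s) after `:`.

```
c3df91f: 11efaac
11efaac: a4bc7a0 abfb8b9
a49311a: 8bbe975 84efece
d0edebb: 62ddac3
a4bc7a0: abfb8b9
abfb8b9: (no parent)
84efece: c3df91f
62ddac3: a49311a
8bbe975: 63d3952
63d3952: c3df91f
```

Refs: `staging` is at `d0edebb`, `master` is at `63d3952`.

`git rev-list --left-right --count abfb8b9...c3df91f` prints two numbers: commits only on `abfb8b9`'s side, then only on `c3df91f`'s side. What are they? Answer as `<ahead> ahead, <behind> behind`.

Reachable from abfb8b9: {abfb8b9}.
Reachable from c3df91f: {11efaac, a4bc7a0, abfb8b9, c3df91f}.
Only in abfb8b9's history (ahead): {} — 0.
Only in c3df91f's history (behind): {11efaac, a4bc7a0, c3df91f} — 3.

0 ahead, 3 behind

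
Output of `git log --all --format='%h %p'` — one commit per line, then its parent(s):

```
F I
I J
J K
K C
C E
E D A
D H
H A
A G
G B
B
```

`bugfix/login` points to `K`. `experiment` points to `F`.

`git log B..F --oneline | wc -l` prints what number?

Reachable from F: {A, B, C, D, E, F, G, H, I, J, K}.
Reachable from B: {B}.
In F's history but not B's: {A, C, D, E, F, G, H, I, J, K} — 10 commits.

10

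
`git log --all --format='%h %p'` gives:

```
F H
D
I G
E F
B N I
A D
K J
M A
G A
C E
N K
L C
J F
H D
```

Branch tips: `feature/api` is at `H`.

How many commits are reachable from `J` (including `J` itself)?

Walking parent pointers from J: reachable set = {D, F, H, J}.
That is 4 commits.

4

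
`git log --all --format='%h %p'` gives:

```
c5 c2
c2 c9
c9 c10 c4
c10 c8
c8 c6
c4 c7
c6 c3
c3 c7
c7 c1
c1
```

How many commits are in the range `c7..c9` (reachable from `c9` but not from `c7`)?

6

Reachable from c9: {c1, c10, c3, c4, c6, c7, c8, c9}.
Reachable from c7: {c1, c7}.
In c9's history but not c7's: {c10, c3, c4, c6, c8, c9} — 6 commits.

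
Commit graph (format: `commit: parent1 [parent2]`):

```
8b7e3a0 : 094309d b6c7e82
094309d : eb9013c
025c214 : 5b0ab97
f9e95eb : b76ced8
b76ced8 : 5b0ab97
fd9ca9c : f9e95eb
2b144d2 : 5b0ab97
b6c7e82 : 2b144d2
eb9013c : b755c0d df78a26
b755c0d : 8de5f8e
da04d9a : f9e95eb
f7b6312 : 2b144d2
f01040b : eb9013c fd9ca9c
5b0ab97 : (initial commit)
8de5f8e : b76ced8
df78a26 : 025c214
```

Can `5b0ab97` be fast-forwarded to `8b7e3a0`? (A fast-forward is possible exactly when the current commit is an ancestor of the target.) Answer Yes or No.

Yes

A fast-forward from 5b0ab97 to 8b7e3a0 is possible iff 5b0ab97 is an ancestor of 8b7e3a0.
Ancestors of 8b7e3a0: {025c214, 094309d, 2b144d2, 5b0ab97, 8b7e3a0, 8de5f8e, b6c7e82, b755c0d, b76ced8, df78a26, eb9013c}.
5b0ab97 is among them, so fast-forward is possible.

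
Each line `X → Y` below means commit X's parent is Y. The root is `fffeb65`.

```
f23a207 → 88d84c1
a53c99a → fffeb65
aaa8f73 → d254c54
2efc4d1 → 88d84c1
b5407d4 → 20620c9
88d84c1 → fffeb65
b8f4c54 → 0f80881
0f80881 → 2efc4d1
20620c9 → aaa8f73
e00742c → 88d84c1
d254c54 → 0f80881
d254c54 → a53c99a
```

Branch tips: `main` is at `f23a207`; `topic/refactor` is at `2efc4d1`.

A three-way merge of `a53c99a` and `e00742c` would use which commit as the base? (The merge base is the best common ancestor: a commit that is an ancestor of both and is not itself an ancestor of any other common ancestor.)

fffeb65

Ancestors of a53c99a: {a53c99a, fffeb65}.
Ancestors of e00742c: {88d84c1, e00742c, fffeb65}.
Common ancestors: {fffeb65}.
The only common ancestor is fffeb65, so it is the merge base.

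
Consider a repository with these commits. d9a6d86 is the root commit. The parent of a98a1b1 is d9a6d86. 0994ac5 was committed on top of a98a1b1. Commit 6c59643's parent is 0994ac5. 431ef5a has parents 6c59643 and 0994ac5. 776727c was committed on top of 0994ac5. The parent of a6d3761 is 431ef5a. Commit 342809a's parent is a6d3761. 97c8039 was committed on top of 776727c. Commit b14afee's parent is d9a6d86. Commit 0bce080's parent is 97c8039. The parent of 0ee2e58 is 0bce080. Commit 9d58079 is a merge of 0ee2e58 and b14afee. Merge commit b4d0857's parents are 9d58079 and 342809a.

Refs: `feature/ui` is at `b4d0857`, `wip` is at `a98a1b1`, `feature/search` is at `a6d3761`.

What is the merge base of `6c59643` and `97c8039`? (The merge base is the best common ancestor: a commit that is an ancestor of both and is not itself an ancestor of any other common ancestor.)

Ancestors of 6c59643: {0994ac5, 6c59643, a98a1b1, d9a6d86}.
Ancestors of 97c8039: {0994ac5, 776727c, 97c8039, a98a1b1, d9a6d86}.
Common ancestors: {0994ac5, a98a1b1, d9a6d86}.
Among these, 0994ac5 is not an ancestor of any other common ancestor — it is the merge base.

0994ac5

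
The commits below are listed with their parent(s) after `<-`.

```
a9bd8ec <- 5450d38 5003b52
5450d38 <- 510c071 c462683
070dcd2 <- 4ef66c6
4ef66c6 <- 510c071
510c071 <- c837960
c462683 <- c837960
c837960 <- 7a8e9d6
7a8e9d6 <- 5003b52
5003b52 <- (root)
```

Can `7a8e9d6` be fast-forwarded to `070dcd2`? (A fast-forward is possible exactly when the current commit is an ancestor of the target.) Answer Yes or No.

Yes

A fast-forward from 7a8e9d6 to 070dcd2 is possible iff 7a8e9d6 is an ancestor of 070dcd2.
Ancestors of 070dcd2: {070dcd2, 4ef66c6, 5003b52, 510c071, 7a8e9d6, c837960}.
7a8e9d6 is among them, so fast-forward is possible.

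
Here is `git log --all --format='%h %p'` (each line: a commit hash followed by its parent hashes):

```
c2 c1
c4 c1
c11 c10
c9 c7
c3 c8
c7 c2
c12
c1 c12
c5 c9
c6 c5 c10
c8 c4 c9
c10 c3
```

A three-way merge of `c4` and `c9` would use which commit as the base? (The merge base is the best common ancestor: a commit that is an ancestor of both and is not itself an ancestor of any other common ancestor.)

c1

Ancestors of c4: {c1, c12, c4}.
Ancestors of c9: {c1, c12, c2, c7, c9}.
Common ancestors: {c1, c12}.
Among these, c1 is not an ancestor of any other common ancestor — it is the merge base.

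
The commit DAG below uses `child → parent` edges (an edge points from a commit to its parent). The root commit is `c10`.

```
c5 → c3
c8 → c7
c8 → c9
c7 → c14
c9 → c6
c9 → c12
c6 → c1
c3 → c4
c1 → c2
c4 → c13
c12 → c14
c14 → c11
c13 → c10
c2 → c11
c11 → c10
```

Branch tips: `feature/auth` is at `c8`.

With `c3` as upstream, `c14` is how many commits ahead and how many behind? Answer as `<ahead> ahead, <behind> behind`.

2 ahead, 3 behind

Reachable from c14: {c10, c11, c14}.
Reachable from c3: {c10, c13, c3, c4}.
Only in c14's history (ahead): {c11, c14} — 2.
Only in c3's history (behind): {c13, c3, c4} — 3.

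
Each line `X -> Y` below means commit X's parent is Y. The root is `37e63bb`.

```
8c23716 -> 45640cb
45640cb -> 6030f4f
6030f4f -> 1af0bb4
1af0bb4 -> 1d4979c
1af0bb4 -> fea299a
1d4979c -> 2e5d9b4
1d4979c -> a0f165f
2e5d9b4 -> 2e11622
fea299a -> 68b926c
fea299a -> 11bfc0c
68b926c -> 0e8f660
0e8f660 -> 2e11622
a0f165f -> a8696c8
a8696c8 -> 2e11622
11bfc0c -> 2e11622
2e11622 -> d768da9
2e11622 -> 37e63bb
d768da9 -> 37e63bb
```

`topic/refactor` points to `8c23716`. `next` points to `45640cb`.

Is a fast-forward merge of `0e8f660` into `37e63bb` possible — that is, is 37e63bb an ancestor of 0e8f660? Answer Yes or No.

Yes

A fast-forward from 37e63bb to 0e8f660 is possible iff 37e63bb is an ancestor of 0e8f660.
Ancestors of 0e8f660: {0e8f660, 2e11622, 37e63bb, d768da9}.
37e63bb is among them, so fast-forward is possible.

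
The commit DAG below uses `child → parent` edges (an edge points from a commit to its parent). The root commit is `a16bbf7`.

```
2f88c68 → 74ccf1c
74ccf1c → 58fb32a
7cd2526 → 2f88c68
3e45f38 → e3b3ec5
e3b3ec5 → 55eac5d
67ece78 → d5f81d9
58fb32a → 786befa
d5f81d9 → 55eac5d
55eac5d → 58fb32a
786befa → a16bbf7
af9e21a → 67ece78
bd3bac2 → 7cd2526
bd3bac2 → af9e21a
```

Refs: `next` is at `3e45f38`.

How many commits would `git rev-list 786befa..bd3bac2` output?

Reachable from bd3bac2: {2f88c68, 55eac5d, 58fb32a, 67ece78, 74ccf1c, 786befa, 7cd2526, a16bbf7, af9e21a, bd3bac2, d5f81d9}.
Reachable from 786befa: {786befa, a16bbf7}.
In bd3bac2's history but not 786befa's: {2f88c68, 55eac5d, 58fb32a, 67ece78, 74ccf1c, 7cd2526, af9e21a, bd3bac2, d5f81d9} — 9 commits.

9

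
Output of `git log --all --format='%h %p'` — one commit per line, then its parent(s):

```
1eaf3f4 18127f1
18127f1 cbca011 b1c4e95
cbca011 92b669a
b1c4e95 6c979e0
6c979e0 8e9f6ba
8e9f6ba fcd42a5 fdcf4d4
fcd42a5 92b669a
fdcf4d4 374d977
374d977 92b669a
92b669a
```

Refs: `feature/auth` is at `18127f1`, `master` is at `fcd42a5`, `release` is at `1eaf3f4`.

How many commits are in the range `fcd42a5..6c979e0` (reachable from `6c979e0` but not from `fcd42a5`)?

Reachable from 6c979e0: {374d977, 6c979e0, 8e9f6ba, 92b669a, fcd42a5, fdcf4d4}.
Reachable from fcd42a5: {92b669a, fcd42a5}.
In 6c979e0's history but not fcd42a5's: {374d977, 6c979e0, 8e9f6ba, fdcf4d4} — 4 commits.

4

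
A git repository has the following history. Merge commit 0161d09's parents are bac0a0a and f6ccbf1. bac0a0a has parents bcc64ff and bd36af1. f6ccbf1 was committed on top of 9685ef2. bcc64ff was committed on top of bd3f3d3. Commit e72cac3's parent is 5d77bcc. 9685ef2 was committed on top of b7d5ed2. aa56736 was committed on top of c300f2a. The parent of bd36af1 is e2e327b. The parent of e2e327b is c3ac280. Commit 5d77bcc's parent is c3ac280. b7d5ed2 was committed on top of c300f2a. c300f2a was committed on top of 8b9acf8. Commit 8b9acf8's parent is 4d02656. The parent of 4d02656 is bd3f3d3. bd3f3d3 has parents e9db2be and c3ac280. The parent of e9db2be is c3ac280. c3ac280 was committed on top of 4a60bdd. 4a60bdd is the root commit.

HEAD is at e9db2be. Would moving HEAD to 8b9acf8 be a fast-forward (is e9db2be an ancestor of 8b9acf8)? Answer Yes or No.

Yes

A fast-forward from e9db2be to 8b9acf8 is possible iff e9db2be is an ancestor of 8b9acf8.
Ancestors of 8b9acf8: {4a60bdd, 4d02656, 8b9acf8, bd3f3d3, c3ac280, e9db2be}.
e9db2be is among them, so fast-forward is possible.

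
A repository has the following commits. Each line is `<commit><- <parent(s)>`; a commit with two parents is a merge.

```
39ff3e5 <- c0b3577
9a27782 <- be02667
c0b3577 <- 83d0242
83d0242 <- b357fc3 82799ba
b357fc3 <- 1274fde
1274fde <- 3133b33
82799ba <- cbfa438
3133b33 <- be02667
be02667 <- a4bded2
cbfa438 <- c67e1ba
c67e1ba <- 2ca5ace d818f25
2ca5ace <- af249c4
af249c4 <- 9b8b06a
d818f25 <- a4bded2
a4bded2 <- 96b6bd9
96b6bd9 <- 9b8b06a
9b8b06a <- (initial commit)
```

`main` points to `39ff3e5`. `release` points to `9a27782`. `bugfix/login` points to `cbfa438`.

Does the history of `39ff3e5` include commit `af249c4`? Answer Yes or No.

Ancestors of 39ff3e5 (commits reachable by following parents): {1274fde, 2ca5ace, 3133b33, 39ff3e5, 82799ba, 83d0242, 96b6bd9, 9b8b06a, a4bded2, af249c4, b357fc3, be02667, c0b3577, c67e1ba, cbfa438, d818f25}.
af249c4 is in that set, so it is an ancestor of 39ff3e5.

Yes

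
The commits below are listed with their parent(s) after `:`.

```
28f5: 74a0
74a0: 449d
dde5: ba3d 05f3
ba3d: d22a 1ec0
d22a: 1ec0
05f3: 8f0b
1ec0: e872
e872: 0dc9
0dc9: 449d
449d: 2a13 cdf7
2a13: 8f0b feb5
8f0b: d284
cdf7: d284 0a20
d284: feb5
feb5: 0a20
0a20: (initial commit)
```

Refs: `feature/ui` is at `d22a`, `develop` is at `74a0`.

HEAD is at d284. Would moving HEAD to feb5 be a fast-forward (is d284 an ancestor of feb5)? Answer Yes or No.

No

A fast-forward from d284 to feb5 is possible iff d284 is an ancestor of feb5.
Ancestors of feb5: {0a20, feb5}.
d284 is not among them, so fast-forward is not possible.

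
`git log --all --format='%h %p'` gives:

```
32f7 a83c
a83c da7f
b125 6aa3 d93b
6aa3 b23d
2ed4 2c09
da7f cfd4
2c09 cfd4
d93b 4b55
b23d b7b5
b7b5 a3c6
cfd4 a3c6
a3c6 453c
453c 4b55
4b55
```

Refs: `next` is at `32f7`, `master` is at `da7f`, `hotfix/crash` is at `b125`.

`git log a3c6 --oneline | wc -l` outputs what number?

Walking parent pointers from a3c6: reachable set = {453c, 4b55, a3c6}.
That is 3 commits.

3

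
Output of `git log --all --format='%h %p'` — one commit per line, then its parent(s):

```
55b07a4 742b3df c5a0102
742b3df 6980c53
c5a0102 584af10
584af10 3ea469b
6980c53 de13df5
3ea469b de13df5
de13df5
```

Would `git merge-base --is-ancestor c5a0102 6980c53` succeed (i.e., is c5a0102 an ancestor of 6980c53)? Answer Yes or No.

Ancestors of 6980c53: {6980c53, de13df5}.
c5a0102 is not in that set, so it is not an ancestor of 6980c53.

No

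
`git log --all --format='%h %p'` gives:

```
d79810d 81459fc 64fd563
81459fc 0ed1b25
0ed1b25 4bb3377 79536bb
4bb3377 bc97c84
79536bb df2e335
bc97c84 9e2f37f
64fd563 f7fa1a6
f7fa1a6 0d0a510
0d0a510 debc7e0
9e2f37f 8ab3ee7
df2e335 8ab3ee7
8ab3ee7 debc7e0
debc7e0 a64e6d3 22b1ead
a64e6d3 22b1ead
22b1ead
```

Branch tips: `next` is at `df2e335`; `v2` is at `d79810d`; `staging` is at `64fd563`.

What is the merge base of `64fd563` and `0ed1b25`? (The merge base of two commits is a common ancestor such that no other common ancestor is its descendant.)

Ancestors of 64fd563: {0d0a510, 22b1ead, 64fd563, a64e6d3, debc7e0, f7fa1a6}.
Ancestors of 0ed1b25: {0ed1b25, 22b1ead, 4bb3377, 79536bb, 8ab3ee7, 9e2f37f, a64e6d3, bc97c84, debc7e0, df2e335}.
Common ancestors: {22b1ead, a64e6d3, debc7e0}.
Among these, debc7e0 is not an ancestor of any other common ancestor — it is the merge base.

debc7e0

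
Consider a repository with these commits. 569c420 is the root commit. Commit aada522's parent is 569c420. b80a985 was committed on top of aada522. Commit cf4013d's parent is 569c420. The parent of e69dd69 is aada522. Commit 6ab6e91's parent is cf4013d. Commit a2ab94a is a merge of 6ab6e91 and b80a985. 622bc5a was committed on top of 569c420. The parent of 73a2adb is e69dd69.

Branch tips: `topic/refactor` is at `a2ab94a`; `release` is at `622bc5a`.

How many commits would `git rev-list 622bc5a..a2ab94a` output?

Reachable from a2ab94a: {569c420, 6ab6e91, a2ab94a, aada522, b80a985, cf4013d}.
Reachable from 622bc5a: {569c420, 622bc5a}.
In a2ab94a's history but not 622bc5a's: {6ab6e91, a2ab94a, aada522, b80a985, cf4013d} — 5 commits.

5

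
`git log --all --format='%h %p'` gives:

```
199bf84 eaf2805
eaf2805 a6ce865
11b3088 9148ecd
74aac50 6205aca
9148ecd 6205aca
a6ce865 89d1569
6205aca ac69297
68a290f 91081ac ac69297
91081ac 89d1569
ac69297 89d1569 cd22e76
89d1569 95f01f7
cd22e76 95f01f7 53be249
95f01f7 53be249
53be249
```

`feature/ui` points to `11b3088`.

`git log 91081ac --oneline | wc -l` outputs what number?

Walking parent pointers from 91081ac: reachable set = {53be249, 89d1569, 91081ac, 95f01f7}.
That is 4 commits.

4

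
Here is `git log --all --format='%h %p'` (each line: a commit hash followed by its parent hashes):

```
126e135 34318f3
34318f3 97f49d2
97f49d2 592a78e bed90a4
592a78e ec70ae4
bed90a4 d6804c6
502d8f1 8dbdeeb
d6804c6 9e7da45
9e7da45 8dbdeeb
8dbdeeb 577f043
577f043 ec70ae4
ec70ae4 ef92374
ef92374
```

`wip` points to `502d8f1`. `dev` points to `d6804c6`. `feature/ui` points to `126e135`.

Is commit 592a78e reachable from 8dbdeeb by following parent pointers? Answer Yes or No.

No

Ancestors of 8dbdeeb: {577f043, 8dbdeeb, ec70ae4, ef92374}.
592a78e is not in that set, so it is not an ancestor of 8dbdeeb.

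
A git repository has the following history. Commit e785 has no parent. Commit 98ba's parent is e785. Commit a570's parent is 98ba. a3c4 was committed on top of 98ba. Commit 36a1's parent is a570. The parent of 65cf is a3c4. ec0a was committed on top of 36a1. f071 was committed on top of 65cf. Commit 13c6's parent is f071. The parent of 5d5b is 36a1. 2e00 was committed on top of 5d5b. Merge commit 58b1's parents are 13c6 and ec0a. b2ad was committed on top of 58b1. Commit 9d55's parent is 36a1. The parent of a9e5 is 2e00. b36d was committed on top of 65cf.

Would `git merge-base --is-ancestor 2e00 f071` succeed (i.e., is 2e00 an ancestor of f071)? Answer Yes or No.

Ancestors of f071: {65cf, 98ba, a3c4, e785, f071}.
2e00 is not in that set, so it is not an ancestor of f071.

No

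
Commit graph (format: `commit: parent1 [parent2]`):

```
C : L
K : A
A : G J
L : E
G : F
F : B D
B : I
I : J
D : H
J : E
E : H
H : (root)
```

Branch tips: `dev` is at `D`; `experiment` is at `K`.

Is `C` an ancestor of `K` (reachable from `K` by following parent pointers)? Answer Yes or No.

No

Ancestors of K: {A, B, D, E, F, G, H, I, J, K}.
C is not in that set, so it is not an ancestor of K.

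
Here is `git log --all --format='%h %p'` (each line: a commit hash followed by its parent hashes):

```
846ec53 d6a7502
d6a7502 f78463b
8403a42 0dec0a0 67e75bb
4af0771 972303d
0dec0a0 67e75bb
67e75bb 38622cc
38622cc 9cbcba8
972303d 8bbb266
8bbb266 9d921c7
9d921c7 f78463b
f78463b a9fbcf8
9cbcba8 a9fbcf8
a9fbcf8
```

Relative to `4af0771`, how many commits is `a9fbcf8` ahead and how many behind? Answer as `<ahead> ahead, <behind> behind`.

Reachable from a9fbcf8: {a9fbcf8}.
Reachable from 4af0771: {4af0771, 8bbb266, 972303d, 9d921c7, a9fbcf8, f78463b}.
Only in a9fbcf8's history (ahead): {} — 0.
Only in 4af0771's history (behind): {4af0771, 8bbb266, 972303d, 9d921c7, f78463b} — 5.

0 ahead, 5 behind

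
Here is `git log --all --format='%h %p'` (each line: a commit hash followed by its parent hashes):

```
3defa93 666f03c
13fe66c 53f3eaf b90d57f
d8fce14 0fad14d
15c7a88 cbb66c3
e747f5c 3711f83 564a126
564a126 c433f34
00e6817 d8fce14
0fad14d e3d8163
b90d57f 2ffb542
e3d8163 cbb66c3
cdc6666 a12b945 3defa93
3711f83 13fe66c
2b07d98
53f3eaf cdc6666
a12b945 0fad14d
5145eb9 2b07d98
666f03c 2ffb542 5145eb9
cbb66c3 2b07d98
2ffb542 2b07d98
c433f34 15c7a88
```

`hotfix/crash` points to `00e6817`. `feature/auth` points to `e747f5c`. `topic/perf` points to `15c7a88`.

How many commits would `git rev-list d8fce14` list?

Walking parent pointers from d8fce14: reachable set = {0fad14d, 2b07d98, cbb66c3, d8fce14, e3d8163}.
That is 5 commits.

5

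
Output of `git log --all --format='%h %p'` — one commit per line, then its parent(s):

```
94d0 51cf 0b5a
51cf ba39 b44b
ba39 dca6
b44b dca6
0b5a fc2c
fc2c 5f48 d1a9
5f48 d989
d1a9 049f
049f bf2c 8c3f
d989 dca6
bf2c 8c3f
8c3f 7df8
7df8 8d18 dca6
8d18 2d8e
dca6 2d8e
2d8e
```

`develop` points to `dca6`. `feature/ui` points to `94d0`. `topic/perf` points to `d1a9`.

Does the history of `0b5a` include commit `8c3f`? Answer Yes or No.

Ancestors of 0b5a (commits reachable by following parents): {049f, 0b5a, 2d8e, 5f48, 7df8, 8c3f, 8d18, bf2c, d1a9, d989, dca6, fc2c}.
8c3f is in that set, so it is an ancestor of 0b5a.

Yes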